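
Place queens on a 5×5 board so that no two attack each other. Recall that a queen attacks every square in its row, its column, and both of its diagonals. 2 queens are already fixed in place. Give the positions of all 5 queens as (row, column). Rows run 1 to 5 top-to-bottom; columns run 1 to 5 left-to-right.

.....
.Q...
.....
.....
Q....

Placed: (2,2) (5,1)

Row 1: attacked by (2,2)→{1,2,3}; (5,1)→{1,5}. Safe: 4. Place at column 4.
Row 3: attacked by (1,4)→{2,4}; (2,2)→{1,2,3}; (5,1)→{1,3}. Safe: 5. Place at column 5.
Row 4: attacked by (1,4)→{1,4}; (2,2)→{2,4}; (3,5)→{4,5}; (5,1)→{1,2}. Safe: 3. Place at column 3.
Columns [4, 2, 5, 3, 1], r−c [-3, 0, -2, 1, 4], r+c [5, 4, 8, 7, 6] are all distinct, so no two queens attack.

(1,4) (2,2) (3,5) (4,3) (5,1)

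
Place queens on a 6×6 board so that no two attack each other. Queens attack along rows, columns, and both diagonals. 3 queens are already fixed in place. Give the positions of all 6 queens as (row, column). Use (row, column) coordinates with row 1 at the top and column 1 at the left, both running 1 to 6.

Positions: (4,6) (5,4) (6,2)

Row 1: attacked by (4,6)→{3,6}; (5,4)→{4}; (6,2)→{2}. Safe: 1, 5. Place at column 5.
Row 2: attacked by (1,5)→{4,5,6}; (4,6)→{4,6}; (5,4)→{1,4}; (6,2)→{2,6}. Safe: 3. Place at column 3.
Row 3: attacked by (1,5)→{3,5}; (2,3)→{2,3,4}; (4,6)→{5,6}; (5,4)→{2,4,6}; (6,2)→{2,5}. Safe: 1. Place at column 1.
Columns [5, 3, 1, 6, 4, 2], r−c [-4, -1, 2, -2, 1, 4], r+c [6, 5, 4, 10, 9, 8] are all distinct, so no two queens attack.

(1,5) (2,3) (3,1) (4,6) (5,4) (6,2)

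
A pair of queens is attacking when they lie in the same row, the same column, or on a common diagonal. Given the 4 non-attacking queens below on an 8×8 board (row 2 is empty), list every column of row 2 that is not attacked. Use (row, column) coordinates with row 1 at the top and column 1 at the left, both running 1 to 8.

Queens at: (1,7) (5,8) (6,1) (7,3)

columns 2, 4

(1,7) attacks row 2 at column 7 and diagonals 6, 8.
(5,8) attacks row 2 at column 8 and diagonals 5.
(6,1) attacks row 2 at column 1 and diagonals 5.
(7,3) attacks row 2 at column 3 and diagonals 8.
Attacked columns: {1, 3, 5, 6, 7, 8}. Safe: {2, 4}.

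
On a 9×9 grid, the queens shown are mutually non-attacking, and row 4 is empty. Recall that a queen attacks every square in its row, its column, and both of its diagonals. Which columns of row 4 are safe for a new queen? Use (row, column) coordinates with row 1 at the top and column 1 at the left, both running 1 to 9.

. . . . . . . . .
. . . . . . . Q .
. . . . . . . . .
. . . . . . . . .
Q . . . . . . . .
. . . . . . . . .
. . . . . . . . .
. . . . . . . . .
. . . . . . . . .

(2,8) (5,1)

columns 3, 4, 5, 7, 9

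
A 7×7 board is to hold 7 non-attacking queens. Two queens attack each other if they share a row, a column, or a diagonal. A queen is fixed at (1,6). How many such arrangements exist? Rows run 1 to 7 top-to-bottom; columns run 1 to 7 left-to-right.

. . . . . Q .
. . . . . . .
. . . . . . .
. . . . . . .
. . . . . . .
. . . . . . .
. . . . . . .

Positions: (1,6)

Branch on row 2: col 1 → 1; col 2 → 1; col 3 → 3; col 4 → 2.
Sum: 1 + 1 + 3 + 2 = 7.

7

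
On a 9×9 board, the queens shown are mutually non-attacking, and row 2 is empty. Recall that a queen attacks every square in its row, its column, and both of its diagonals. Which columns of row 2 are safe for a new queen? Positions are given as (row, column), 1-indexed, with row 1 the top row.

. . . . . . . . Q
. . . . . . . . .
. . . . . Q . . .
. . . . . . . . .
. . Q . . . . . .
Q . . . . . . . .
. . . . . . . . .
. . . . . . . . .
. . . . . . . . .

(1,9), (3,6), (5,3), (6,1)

(1,9) attacks row 2 at column 9 and diagonals 8.
(3,6) attacks row 2 at column 6 and diagonals 5, 7.
(5,3) attacks row 2 at column 3 and diagonals 6.
(6,1) attacks row 2 at column 1 and diagonals 5.
Attacked columns: {1, 3, 5, 6, 7, 8, 9}. Safe: {2, 4}.

columns 2, 4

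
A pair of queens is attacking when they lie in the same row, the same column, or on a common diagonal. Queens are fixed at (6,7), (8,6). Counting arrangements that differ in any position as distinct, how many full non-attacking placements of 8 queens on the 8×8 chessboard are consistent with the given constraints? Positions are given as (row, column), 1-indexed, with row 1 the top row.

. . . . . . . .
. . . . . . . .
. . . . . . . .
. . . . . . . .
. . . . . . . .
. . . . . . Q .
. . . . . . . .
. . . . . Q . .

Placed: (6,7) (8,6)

7

Branch on row 1: col 1 → 0; col 3 → 2; col 4 → 2; col 5 → 2; col 8 → 1.
Sum: 0 + 2 + 2 + 2 + 1 = 7.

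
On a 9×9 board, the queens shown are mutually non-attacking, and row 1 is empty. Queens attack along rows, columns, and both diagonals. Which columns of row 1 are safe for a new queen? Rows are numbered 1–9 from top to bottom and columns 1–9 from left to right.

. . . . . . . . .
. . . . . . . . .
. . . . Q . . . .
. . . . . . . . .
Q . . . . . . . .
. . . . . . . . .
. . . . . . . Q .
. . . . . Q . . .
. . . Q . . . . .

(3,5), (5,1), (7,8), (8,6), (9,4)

columns 9

(3,5) attacks row 1 at column 5 and diagonals 3, 7.
(5,1) attacks row 1 at column 1 and diagonals 5.
(7,8) attacks row 1 at column 8 and diagonals 2.
(8,6) attacks row 1 at column 6.
(9,4) attacks row 1 at column 4.
Attacked columns: {1, 2, 3, 4, 5, 6, 7, 8}. Safe: {9}.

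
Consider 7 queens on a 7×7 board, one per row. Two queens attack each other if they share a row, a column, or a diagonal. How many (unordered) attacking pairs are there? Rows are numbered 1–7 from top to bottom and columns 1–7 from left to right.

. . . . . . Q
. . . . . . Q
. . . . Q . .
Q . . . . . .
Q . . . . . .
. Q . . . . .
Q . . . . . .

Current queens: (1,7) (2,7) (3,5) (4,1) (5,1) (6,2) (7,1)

Same column: (1,7)–(2,7) (column 7); (4,1)–(5,1) (column 1); (4,1)–(7,1) (column 1); (5,1)–(7,1) (column 1).
Same diagonal: (1,7)–(3,5) (|1−3| = |7−5| = 2); (1,7)–(6,2) (|1−6| = |7−2| = 5); (1,7)–(7,1) (|1−7| = |7−1| = 6); (3,5)–(6,2) (|3−6| = |5−2| = 3); (3,5)–(7,1) (|3−7| = |5−1| = 4); (5,1)–(6,2) (|5−6| = |1−2| = 1); (6,2)–(7,1) (|6−7| = |2−1| = 1).
Total attacking pairs: 11.

11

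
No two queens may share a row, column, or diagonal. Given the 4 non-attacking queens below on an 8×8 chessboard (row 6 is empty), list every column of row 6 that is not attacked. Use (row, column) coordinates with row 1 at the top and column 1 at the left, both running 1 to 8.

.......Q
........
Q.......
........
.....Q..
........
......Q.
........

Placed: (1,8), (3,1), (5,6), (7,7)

columns 2

(1,8) attacks row 6 at column 8 and diagonals 3.
(3,1) attacks row 6 at column 1 and diagonals 4.
(5,6) attacks row 6 at column 6 and diagonals 5, 7.
(7,7) attacks row 6 at column 7 and diagonals 6, 8.
Attacked columns: {1, 3, 4, 5, 6, 7, 8}. Safe: {2}.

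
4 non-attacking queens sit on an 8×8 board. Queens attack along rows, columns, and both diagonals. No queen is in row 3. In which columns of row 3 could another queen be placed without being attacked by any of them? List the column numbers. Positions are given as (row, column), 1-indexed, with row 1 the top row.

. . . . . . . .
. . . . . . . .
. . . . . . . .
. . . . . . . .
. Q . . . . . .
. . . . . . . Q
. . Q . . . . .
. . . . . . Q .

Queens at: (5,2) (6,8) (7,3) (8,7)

columns 1, 6

(5,2) attacks row 3 at column 2 and diagonals 4.
(6,8) attacks row 3 at column 8 and diagonals 5.
(7,3) attacks row 3 at column 3 and diagonals 7.
(8,7) attacks row 3 at column 7 and diagonals 2.
Attacked columns: {2, 3, 4, 5, 7, 8}. Safe: {1, 6}.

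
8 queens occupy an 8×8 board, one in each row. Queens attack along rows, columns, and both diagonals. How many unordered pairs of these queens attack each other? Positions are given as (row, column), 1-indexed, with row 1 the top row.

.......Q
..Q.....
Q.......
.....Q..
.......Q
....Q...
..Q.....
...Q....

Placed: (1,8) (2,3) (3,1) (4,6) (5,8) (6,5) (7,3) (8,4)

Same column: (1,8)–(5,8) (column 8); (2,3)–(7,3) (column 3).
Same diagonal: (4,6)–(7,3) (|4−7| = |6−3| = 3); (7,3)–(8,4) (|7−8| = |3−4| = 1).
Total attacking pairs: 4.

4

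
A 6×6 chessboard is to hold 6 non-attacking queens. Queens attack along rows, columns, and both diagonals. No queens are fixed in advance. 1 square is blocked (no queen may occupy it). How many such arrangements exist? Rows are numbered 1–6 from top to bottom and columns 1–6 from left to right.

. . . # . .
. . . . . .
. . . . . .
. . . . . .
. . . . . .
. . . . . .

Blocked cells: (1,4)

Branch on row 1: col 1 → 0; col 2 → 1; col 3 → 1; col 5 → 1; col 6 → 0.
Sum: 0 + 1 + 1 + 1 + 0 = 3.

3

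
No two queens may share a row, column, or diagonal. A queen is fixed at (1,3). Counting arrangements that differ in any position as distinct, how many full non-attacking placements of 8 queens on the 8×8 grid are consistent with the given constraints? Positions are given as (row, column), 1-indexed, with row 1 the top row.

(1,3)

16

Branch on row 2: col 1 → 1; col 5 → 4; col 6 → 8; col 7 → 2; col 8 → 1.
Sum: 1 + 4 + 8 + 2 + 1 = 16.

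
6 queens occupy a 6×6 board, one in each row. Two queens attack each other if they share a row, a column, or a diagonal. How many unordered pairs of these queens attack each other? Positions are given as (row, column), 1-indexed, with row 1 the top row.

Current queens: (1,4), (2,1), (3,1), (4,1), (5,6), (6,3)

5

Same column: (2,1)–(3,1) (column 1); (2,1)–(4,1) (column 1); (3,1)–(4,1) (column 1).
Same diagonal: (1,4)–(4,1) (|1−4| = |4−1| = 3); (4,1)–(6,3) (|4−6| = |1−3| = 2).
Total attacking pairs: 5.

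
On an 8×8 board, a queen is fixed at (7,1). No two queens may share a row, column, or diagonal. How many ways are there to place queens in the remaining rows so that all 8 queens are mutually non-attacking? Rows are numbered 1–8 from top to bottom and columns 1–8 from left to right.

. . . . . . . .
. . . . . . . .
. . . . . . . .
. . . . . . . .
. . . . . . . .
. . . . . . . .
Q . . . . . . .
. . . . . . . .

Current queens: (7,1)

Branch on row 1: col 2 → 1; col 3 → 1; col 4 → 2; col 5 → 1; col 6 → 3; col 8 → 0.
Sum: 1 + 1 + 2 + 1 + 3 + 0 = 8.

8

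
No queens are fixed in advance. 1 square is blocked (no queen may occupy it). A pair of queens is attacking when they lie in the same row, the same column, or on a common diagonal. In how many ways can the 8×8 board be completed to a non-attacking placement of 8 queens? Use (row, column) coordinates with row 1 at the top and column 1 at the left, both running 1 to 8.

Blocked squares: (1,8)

Branch on row 1: col 1 → 4; col 2 → 8; col 3 → 16; col 4 → 18; col 5 → 18; col 6 → 16; col 7 → 8.
Sum: 4 + 8 + 16 + 18 + 18 + 16 + 8 = 88.

88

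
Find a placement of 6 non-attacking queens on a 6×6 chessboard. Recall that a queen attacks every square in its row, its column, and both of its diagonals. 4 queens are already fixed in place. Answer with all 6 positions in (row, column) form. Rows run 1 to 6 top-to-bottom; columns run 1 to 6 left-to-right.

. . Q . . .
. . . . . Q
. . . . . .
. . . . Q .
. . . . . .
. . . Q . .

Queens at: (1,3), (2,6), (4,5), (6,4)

Row 3: attacked by (1,3)→{1,3,5}; (2,6)→{5,6}; (4,5)→{4,5,6}; (6,4)→{1,4}. Safe: 2. Place at column 2.
Row 5: attacked by (1,3)→{3}; (2,6)→{3,6}; (3,2)→{2,4}; (4,5)→{4,5,6}; (6,4)→{3,4,5}. Safe: 1. Place at column 1.
Columns [3, 6, 2, 5, 1, 4], r−c [-2, -4, 1, -1, 4, 2], r+c [4, 8, 5, 9, 6, 10] are all distinct, so no two queens attack.

(1,3) (2,6) (3,2) (4,5) (5,1) (6,4)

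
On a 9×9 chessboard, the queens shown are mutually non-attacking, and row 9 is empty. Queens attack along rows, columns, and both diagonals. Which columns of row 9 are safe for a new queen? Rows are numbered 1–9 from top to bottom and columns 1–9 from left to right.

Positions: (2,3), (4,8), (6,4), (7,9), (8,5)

columns 2

(2,3) attacks row 9 at column 3.
(4,8) attacks row 9 at column 8 and diagonals 3.
(6,4) attacks row 9 at column 4 and diagonals 1, 7.
(7,9) attacks row 9 at column 9 and diagonals 7.
(8,5) attacks row 9 at column 5 and diagonals 4, 6.
Attacked columns: {1, 3, 4, 5, 6, 7, 8, 9}. Safe: {2}.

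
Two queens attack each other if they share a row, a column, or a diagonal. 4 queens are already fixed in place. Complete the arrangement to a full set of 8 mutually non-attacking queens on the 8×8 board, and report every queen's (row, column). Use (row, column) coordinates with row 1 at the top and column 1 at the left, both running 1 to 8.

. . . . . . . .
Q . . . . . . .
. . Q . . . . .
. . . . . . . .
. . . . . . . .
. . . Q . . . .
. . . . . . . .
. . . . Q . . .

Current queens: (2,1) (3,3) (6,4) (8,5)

Row 1: attacked by (2,1)→{1,2}; (3,3)→{1,3,5}; (6,4)→{4}; (8,5)→{5}. Safe: 6, 7, 8. Place at column 7.
Row 4: attacked by (1,7)→{4,7}; (2,1)→{1,3}; (3,3)→{2,3,4}; (6,4)→{2,4,6}; (8,5)→{1,5}. Safe: 8. Place at column 8.
Row 5: attacked by (1,7)→{3,7}; (2,1)→{1,4}; (3,3)→{1,3,5}; (4,8)→{7,8}; (6,4)→{3,4,5}; (8,5)→{2,5,8}. Safe: 6. Place at column 6.
Row 7: attacked by (1,7)→{1,7}; (2,1)→{1,6}; (3,3)→{3,7}; (4,8)→{5,8}; (5,6)→{4,6,8}; (6,4)→{3,4,5}; (8,5)→{4,5,6}. Safe: 2. Place at column 2.
Columns [7, 1, 3, 8, 6, 4, 2, 5], r−c [-6, 1, 0, -4, -1, 2, 5, 3], r+c [8, 3, 6, 12, 11, 10, 9, 13] are all distinct, so no two queens attack.

(1,7) (2,1) (3,3) (4,8) (5,6) (6,4) (7,2) (8,5)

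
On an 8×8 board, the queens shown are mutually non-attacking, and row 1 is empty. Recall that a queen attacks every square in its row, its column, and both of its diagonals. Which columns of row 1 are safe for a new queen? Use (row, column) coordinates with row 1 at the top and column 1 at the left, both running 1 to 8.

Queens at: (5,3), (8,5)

(5,3) attacks row 1 at column 3 and diagonals 7.
(8,5) attacks row 1 at column 5.
Attacked columns: {3, 5, 7}. Safe: {1, 2, 4, 6, 8}.

columns 1, 2, 4, 6, 8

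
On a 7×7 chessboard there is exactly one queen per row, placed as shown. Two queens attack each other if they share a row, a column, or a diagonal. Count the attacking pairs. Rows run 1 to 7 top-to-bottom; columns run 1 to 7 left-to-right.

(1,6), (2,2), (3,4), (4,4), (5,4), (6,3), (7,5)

Same column: (3,4)–(4,4) (column 4); (3,4)–(5,4) (column 4); (4,4)–(5,4) (column 4).
Same diagonal: (1,6)–(3,4) (|1−3| = |6−4| = 2); (2,2)–(4,4) (|2−4| = |2−4| = 2); (5,4)–(6,3) (|5−6| = |4−3| = 1).
Total attacking pairs: 6.

6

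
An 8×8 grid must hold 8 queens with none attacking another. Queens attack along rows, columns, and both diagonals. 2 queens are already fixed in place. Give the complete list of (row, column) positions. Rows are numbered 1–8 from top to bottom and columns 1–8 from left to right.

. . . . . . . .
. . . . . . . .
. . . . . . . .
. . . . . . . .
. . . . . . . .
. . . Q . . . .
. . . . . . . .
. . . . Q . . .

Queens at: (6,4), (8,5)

Row 1: attacked by (6,4)→{4}; (8,5)→{5}. Safe: 1, 2, 3, 6, 7, 8. Place at column 7.
Row 2: attacked by (1,7)→{6,7,8}; (6,4)→{4,8}; (8,5)→{5}. Safe: 1, 2, 3. Place at column 1.
Row 3: attacked by (1,7)→{5,7}; (2,1)→{1,2}; (6,4)→{1,4,7}; (8,5)→{5}. Safe: 3, 6, 8. Place at column 3.
Row 4: attacked by (1,7)→{4,7}; (2,1)→{1,3}; (3,3)→{2,3,4}; (6,4)→{2,4,6}; (8,5)→{1,5}. Safe: 8. Place at column 8.
Row 5: attacked by (1,7)→{3,7}; (2,1)→{1,4}; (3,3)→{1,3,5}; (4,8)→{7,8}; (6,4)→{3,4,5}; (8,5)→{2,5,8}. Safe: 6. Place at column 6.
Row 7: attacked by (1,7)→{1,7}; (2,1)→{1,6}; (3,3)→{3,7}; (4,8)→{5,8}; (5,6)→{4,6,8}; (6,4)→{3,4,5}; (8,5)→{4,5,6}. Safe: 2. Place at column 2.
Columns [7, 1, 3, 8, 6, 4, 2, 5], r−c [-6, 1, 0, -4, -1, 2, 5, 3], r+c [8, 3, 6, 12, 11, 10, 9, 13] are all distinct, so no two queens attack.

(1,7) (2,1) (3,3) (4,8) (5,6) (6,4) (7,2) (8,5)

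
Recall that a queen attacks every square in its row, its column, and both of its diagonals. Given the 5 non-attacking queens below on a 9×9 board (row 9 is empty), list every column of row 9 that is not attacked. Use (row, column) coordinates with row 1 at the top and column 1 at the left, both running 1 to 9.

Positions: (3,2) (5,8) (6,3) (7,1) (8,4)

(3,2) attacks row 9 at column 2 and diagonals 8.
(5,8) attacks row 9 at column 8 and diagonals 4.
(6,3) attacks row 9 at column 3 and diagonals 6.
(7,1) attacks row 9 at column 1 and diagonals 3.
(8,4) attacks row 9 at column 4 and diagonals 3, 5.
Attacked columns: {1, 2, 3, 4, 5, 6, 8}. Safe: {7, 9}.

columns 7, 9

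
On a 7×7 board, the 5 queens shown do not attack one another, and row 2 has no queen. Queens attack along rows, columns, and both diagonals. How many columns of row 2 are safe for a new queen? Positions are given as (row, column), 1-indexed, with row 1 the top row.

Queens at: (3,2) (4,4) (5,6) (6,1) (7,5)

1

(3,2) attacks row 2 at column 2 and diagonals 1, 3.
(4,4) attacks row 2 at column 4 and diagonals 2, 6.
(5,6) attacks row 2 at column 6 and diagonals 3.
(6,1) attacks row 2 at column 1 and diagonals 5.
(7,5) attacks row 2 at column 5.
Attacked columns: {1, 2, 3, 4, 5, 6}. Safe: {7}.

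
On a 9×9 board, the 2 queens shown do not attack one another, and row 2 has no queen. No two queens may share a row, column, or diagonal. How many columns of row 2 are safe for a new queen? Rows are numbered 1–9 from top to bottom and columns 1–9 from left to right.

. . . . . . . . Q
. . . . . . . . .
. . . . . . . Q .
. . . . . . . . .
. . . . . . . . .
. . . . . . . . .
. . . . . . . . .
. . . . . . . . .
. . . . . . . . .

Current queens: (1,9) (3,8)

(1,9) attacks row 2 at column 9 and diagonals 8.
(3,8) attacks row 2 at column 8 and diagonals 7, 9.
Attacked columns: {7, 8, 9}. Safe: {1, 2, 3, 4, 5, 6}.

6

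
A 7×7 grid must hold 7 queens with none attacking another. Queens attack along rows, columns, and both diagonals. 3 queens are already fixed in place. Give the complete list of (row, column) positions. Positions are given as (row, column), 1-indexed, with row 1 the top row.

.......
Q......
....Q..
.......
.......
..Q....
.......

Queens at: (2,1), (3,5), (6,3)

(1,4) (2,1) (3,5) (4,2) (5,6) (6,3) (7,7)

Row 1: attacked by (2,1)→{1,2}; (3,5)→{3,5,7}; (6,3)→{3}. Safe: 4, 6. Place at column 4.
Row 4: attacked by (1,4)→{1,4,7}; (2,1)→{1,3}; (3,5)→{4,5,6}; (6,3)→{1,3,5}. Safe: 2. Place at column 2.
Row 5: attacked by (1,4)→{4}; (2,1)→{1,4}; (3,5)→{3,5,7}; (4,2)→{1,2,3}; (6,3)→{2,3,4}. Safe: 6. Place at column 6.
Row 7: attacked by (1,4)→{4}; (2,1)→{1,6}; (3,5)→{1,5}; (4,2)→{2,5}; (5,6)→{4,6}; (6,3)→{2,3,4}. Safe: 7. Place at column 7.
Columns [4, 1, 5, 2, 6, 3, 7], r−c [-3, 1, -2, 2, -1, 3, 0], r+c [5, 3, 8, 6, 11, 9, 14] are all distinct, so no two queens attack.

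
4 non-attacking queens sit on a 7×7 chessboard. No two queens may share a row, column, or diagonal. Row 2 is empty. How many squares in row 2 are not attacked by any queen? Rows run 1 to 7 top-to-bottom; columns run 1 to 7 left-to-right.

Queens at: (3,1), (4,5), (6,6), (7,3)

1

(3,1) attacks row 2 at column 1 and diagonals 2.
(4,5) attacks row 2 at column 5 and diagonals 3, 7.
(6,6) attacks row 2 at column 6 and diagonals 2.
(7,3) attacks row 2 at column 3.
Attacked columns: {1, 2, 3, 5, 6, 7}. Safe: {4}.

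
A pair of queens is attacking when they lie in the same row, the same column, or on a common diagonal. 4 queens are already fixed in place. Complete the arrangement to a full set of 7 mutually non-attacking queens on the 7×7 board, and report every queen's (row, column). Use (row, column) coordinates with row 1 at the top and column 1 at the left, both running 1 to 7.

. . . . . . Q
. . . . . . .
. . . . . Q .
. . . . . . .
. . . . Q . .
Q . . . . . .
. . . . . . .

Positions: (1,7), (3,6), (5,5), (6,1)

Row 2: attacked by (1,7)→{6,7}; (3,6)→{5,6,7}; (5,5)→{2,5}; (6,1)→{1,5}. Safe: 3, 4. Place at column 3.
Row 4: attacked by (1,7)→{4,7}; (2,3)→{1,3,5}; (3,6)→{5,6,7}; (5,5)→{4,5,6}; (6,1)→{1,3}. Safe: 2. Place at column 2.
Row 7: attacked by (1,7)→{1,7}; (2,3)→{3}; (3,6)→{2,6}; (4,2)→{2,5}; (5,5)→{3,5,7}; (6,1)→{1,2}. Safe: 4. Place at column 4.
Columns [7, 3, 6, 2, 5, 1, 4], r−c [-6, -1, -3, 2, 0, 5, 3], r+c [8, 5, 9, 6, 10, 7, 11] are all distinct, so no two queens attack.

(1,7) (2,3) (3,6) (4,2) (5,5) (6,1) (7,4)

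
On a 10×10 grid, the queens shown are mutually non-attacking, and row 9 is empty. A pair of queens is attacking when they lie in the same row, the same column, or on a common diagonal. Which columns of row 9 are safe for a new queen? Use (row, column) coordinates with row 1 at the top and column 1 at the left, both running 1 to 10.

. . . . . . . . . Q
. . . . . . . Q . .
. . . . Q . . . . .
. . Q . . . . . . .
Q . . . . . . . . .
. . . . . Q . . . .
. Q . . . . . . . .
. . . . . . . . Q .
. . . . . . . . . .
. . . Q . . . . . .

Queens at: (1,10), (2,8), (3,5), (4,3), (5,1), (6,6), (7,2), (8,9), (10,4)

columns 7

(1,10) attacks row 9 at column 10 and diagonals 2.
(2,8) attacks row 9 at column 8 and diagonals 1.
(3,5) attacks row 9 at column 5.
(4,3) attacks row 9 at column 3 and diagonals 8.
(5,1) attacks row 9 at column 1 and diagonals 5.
(6,6) attacks row 9 at column 6 and diagonals 3, 9.
(7,2) attacks row 9 at column 2 and diagonals 4.
(8,9) attacks row 9 at column 9 and diagonals 8, 10.
(10,4) attacks row 9 at column 4 and diagonals 3, 5.
Attacked columns: {1, 2, 3, 4, 5, 6, 8, 9, 10}. Safe: {7}.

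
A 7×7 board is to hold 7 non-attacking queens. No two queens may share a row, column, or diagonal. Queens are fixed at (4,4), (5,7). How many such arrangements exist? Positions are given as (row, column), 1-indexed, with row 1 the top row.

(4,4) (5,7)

2

Branch on row 1: col 2 → 1; col 5 → 0; col 6 → 1.
Sum: 1 + 0 + 1 = 2.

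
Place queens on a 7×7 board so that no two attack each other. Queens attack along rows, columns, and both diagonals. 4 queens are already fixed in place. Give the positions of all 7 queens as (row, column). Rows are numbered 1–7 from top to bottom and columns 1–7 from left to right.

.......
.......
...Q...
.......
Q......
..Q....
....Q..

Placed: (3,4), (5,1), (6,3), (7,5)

(1,7) (2,2) (3,4) (4,6) (5,1) (6,3) (7,5)

Row 1: attacked by (3,4)→{2,4,6}; (5,1)→{1,5}; (6,3)→{3}; (7,5)→{5}. Safe: 7. Place at column 7.
Row 2: attacked by (1,7)→{6,7}; (3,4)→{3,4,5}; (5,1)→{1,4}; (6,3)→{3,7}; (7,5)→{5}. Safe: 2. Place at column 2.
Row 4: attacked by (1,7)→{4,7}; (2,2)→{2,4}; (3,4)→{3,4,5}; (5,1)→{1,2}; (6,3)→{1,3,5}; (7,5)→{2,5}. Safe: 6. Place at column 6.
Columns [7, 2, 4, 6, 1, 3, 5], r−c [-6, 0, -1, -2, 4, 3, 2], r+c [8, 4, 7, 10, 6, 9, 12] are all distinct, so no two queens attack.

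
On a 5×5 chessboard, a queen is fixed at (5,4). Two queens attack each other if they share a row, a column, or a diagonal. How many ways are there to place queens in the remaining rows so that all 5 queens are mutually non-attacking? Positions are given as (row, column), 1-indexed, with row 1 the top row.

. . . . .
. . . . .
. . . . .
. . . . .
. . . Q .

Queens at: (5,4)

Branch on row 1: col 1 → 1; col 2 → 1; col 3 → 0; col 5 → 0.
Sum: 1 + 1 + 0 + 0 = 2.

2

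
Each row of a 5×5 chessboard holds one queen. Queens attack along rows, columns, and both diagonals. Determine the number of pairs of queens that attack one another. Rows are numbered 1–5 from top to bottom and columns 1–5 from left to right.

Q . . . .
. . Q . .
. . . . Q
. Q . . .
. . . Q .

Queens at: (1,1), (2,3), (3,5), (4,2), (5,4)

All columns are distinct and no two queens satisfy |Δrow| = |Δcol|, so no pair attacks.

0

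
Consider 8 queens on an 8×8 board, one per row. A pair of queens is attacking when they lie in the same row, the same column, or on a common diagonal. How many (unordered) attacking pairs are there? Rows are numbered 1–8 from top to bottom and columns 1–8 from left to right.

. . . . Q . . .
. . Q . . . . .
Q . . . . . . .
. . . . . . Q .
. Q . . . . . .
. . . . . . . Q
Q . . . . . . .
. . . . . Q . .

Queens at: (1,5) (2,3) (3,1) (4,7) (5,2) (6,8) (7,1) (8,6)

3

Same column: (3,1)–(7,1) (column 1).
Same diagonal: (3,1)–(8,6) (|3−8| = |1−6| = 5); (6,8)–(8,6) (|6−8| = |8−6| = 2).
Total attacking pairs: 3.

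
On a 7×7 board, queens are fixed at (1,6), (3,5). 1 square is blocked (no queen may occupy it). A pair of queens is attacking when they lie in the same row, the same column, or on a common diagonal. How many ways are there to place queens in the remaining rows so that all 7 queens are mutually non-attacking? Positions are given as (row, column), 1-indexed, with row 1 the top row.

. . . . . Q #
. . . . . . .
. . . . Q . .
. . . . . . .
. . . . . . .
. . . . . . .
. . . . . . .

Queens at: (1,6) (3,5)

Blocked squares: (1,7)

2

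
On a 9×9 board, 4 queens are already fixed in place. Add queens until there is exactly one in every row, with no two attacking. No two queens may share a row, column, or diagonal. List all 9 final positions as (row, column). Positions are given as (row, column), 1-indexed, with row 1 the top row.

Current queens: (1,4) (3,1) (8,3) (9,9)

(1,4) (2,8) (3,1) (4,5) (5,7) (6,2) (7,6) (8,3) (9,9)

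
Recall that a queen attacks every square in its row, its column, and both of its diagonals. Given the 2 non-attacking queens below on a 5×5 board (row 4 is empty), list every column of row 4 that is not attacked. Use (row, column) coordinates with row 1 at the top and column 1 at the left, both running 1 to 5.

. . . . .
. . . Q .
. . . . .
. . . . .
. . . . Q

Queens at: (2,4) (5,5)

columns 1, 3

(2,4) attacks row 4 at column 4 and diagonals 2.
(5,5) attacks row 4 at column 5 and diagonals 4.
Attacked columns: {2, 4, 5}. Safe: {1, 3}.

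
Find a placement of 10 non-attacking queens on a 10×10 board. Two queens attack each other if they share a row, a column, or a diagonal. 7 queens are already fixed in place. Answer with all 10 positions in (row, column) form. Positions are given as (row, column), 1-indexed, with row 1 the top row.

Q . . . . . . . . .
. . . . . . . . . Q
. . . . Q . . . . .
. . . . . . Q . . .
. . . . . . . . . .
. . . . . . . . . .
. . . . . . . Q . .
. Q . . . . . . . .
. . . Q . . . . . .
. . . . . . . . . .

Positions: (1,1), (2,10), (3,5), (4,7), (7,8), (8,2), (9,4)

(1,1) (2,10) (3,5) (4,7) (5,9) (6,3) (7,8) (8,2) (9,4) (10,6)

Row 5: attacked by (1,1)→{1,5}; (2,10)→{7,10}; (3,5)→{3,5,7}; (4,7)→{6,7,8}; (7,8)→{6,8,10}; (8,2)→{2,5}; (9,4)→{4,8}. Safe: 9. Place at column 9.
Row 6: attacked by (1,1)→{1,6}; (2,10)→{6,10}; (3,5)→{2,5,8}; (4,7)→{5,7,9}; (5,9)→{8,9,10}; (7,8)→{7,8,9}; (8,2)→{2,4}; (9,4)→{1,4,7}. Safe: 3. Place at column 3.
Row 10: attacked by (1,1)→{1,10}; (2,10)→{2,10}; (3,5)→{5}; (4,7)→{1,7}; (5,9)→{4,9}; (6,3)→{3,7}; (7,8)→{5,8}; (8,2)→{2,4}; (9,4)→{3,4,5}. Safe: 6. Place at column 6.
Columns [1, 10, 5, 7, 9, 3, 8, 2, 4, 6], r−c [0, -8, -2, -3, -4, 3, -1, 6, 5, 4], r+c [2, 12, 8, 11, 14, 9, 15, 10, 13, 16] are all distinct, so no two queens attack.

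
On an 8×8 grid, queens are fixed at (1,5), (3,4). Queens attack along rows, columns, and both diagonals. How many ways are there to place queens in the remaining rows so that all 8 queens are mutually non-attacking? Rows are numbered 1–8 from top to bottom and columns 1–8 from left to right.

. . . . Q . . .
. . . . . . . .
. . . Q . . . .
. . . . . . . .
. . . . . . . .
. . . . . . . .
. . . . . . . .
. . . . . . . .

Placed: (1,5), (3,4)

6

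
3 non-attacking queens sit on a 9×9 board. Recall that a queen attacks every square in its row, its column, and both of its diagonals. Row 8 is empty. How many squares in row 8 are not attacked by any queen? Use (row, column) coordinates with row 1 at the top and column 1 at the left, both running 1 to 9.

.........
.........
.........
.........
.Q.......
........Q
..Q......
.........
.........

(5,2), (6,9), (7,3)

3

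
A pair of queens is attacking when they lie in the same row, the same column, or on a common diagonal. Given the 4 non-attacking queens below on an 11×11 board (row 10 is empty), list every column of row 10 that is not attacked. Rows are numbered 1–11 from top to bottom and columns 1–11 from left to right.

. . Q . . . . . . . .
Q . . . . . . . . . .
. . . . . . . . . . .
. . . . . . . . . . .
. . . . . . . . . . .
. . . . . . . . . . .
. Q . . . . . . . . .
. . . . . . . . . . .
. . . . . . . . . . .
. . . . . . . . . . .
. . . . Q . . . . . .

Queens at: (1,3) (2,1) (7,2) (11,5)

columns 7, 8, 10, 11

(1,3) attacks row 10 at column 3.
(2,1) attacks row 10 at column 1 and diagonals 9.
(7,2) attacks row 10 at column 2 and diagonals 5.
(11,5) attacks row 10 at column 5 and diagonals 4, 6.
Attacked columns: {1, 2, 3, 4, 5, 6, 9}. Safe: {7, 8, 10, 11}.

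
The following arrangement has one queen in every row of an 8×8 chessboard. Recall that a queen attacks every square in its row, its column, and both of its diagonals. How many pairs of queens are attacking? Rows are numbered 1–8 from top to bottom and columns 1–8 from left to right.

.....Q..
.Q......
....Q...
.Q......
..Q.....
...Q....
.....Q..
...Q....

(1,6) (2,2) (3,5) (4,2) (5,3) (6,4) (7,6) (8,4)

Same column: (1,6)–(7,6) (column 6); (2,2)–(4,2) (column 2); (6,4)–(8,4) (column 4).
Same diagonal: (3,5)–(5,3) (|3−5| = |5−3| = 2); (4,2)–(5,3) (|4−5| = |2−3| = 1); (4,2)–(6,4) (|4−6| = |2−4| = 2); (5,3)–(6,4) (|5−6| = |3−4| = 1).
Total attacking pairs: 7.

7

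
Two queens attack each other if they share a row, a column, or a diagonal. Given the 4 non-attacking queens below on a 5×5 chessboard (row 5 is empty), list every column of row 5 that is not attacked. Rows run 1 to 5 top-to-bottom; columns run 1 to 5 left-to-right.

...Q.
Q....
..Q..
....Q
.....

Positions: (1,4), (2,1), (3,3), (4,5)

(1,4) attacks row 5 at column 4.
(2,1) attacks row 5 at column 1 and diagonals 4.
(3,3) attacks row 5 at column 3 and diagonals 1, 5.
(4,5) attacks row 5 at column 5 and diagonals 4.
Attacked columns: {1, 3, 4, 5}. Safe: {2}.

columns 2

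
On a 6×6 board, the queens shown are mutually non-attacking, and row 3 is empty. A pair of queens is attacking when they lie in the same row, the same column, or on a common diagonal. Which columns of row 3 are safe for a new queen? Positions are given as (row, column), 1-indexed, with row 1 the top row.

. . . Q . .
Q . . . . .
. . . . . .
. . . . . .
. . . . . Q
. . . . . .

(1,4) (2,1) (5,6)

columns 3, 5

(1,4) attacks row 3 at column 4 and diagonals 2, 6.
(2,1) attacks row 3 at column 1 and diagonals 2.
(5,6) attacks row 3 at column 6 and diagonals 4.
Attacked columns: {1, 2, 4, 6}. Safe: {3, 5}.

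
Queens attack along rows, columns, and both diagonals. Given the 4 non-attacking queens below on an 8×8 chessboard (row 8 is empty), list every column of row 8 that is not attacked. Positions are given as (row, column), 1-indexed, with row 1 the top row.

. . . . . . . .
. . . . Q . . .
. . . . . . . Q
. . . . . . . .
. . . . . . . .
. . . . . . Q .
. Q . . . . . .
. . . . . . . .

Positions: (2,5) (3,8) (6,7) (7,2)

columns 4, 6

(2,5) attacks row 8 at column 5.
(3,8) attacks row 8 at column 8 and diagonals 3.
(6,7) attacks row 8 at column 7 and diagonals 5.
(7,2) attacks row 8 at column 2 and diagonals 1, 3.
Attacked columns: {1, 2, 3, 5, 7, 8}. Safe: {4, 6}.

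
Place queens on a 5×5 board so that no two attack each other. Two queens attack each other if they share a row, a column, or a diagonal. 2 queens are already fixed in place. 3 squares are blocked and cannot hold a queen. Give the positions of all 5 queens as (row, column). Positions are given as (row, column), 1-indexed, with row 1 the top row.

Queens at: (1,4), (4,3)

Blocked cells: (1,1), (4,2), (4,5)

(1,4) (2,2) (3,5) (4,3) (5,1)

Row 2: attacked by (1,4)→{3,4,5}; (4,3)→{1,3,5}. Safe: 2. Place at column 2.
Row 3: attacked by (1,4)→{2,4}; (2,2)→{1,2,3}; (4,3)→{2,3,4}. Safe: 5. Place at column 5.
Row 5: attacked by (1,4)→{4}; (2,2)→{2,5}; (3,5)→{3,5}; (4,3)→{2,3,4}. Safe: 1. Place at column 1.
Columns [4, 2, 5, 3, 1], r−c [-3, 0, -2, 1, 4], r+c [5, 4, 8, 7, 6] are all distinct, so no two queens attack.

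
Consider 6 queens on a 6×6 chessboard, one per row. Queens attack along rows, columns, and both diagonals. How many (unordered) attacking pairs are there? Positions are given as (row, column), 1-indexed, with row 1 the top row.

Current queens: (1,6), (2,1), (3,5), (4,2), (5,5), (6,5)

4

Same column: (3,5)–(5,5) (column 5); (3,5)–(6,5) (column 5); (5,5)–(6,5) (column 5).
Same diagonal: (2,1)–(6,5) (|2−6| = |1−5| = 4).
Total attacking pairs: 4.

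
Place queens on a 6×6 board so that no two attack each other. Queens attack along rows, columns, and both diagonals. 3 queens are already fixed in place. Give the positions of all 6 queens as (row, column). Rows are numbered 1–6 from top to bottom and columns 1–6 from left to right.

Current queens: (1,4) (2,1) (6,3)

Row 3: attacked by (1,4)→{2,4,6}; (2,1)→{1,2}; (6,3)→{3,6}. Safe: 5. Place at column 5.
Row 4: attacked by (1,4)→{1,4}; (2,1)→{1,3}; (3,5)→{4,5,6}; (6,3)→{1,3,5}. Safe: 2. Place at column 2.
Row 5: attacked by (1,4)→{4}; (2,1)→{1,4}; (3,5)→{3,5}; (4,2)→{1,2,3}; (6,3)→{2,3,4}. Safe: 6. Place at column 6.
Columns [4, 1, 5, 2, 6, 3], r−c [-3, 1, -2, 2, -1, 3], r+c [5, 3, 8, 6, 11, 9] are all distinct, so no two queens attack.

(1,4) (2,1) (3,5) (4,2) (5,6) (6,3)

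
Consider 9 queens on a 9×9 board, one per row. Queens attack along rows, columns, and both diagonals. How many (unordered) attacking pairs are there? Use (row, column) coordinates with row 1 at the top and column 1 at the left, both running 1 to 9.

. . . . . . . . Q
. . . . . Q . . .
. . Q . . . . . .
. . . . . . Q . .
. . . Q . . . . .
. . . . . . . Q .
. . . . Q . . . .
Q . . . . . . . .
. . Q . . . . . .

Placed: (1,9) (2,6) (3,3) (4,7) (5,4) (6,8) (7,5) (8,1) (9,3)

Same column: (3,3)–(9,3) (column 3).
Same diagonal: (5,4)–(8,1) (|5−8| = |4−1| = 3); (7,5)–(9,3) (|7−9| = |5−3| = 2).
Total attacking pairs: 3.

3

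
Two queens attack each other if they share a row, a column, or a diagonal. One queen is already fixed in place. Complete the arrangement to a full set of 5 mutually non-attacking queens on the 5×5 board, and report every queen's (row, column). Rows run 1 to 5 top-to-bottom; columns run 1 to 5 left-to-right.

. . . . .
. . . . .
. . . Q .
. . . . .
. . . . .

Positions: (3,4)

Row 1: attacked by (3,4)→{2,4}. Safe: 1, 3, 5. Place at column 5.
Row 2: attacked by (1,5)→{4,5}; (3,4)→{3,4,5}. Safe: 1, 2. Place at column 2.
Row 4: attacked by (1,5)→{2,5}; (2,2)→{2,4}; (3,4)→{3,4,5}. Safe: 1. Place at column 1.
Row 5: attacked by (1,5)→{1,5}; (2,2)→{2,5}; (3,4)→{2,4}; (4,1)→{1,2}. Safe: 3. Place at column 3.
Columns [5, 2, 4, 1, 3], r−c [-4, 0, -1, 3, 2], r+c [6, 4, 7, 5, 8] are all distinct, so no two queens attack.

(1,5) (2,2) (3,4) (4,1) (5,3)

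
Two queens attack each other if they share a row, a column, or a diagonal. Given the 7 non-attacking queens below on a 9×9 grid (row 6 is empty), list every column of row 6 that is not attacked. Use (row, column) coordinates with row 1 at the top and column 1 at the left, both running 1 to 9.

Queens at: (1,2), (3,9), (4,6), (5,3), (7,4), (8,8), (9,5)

columns 1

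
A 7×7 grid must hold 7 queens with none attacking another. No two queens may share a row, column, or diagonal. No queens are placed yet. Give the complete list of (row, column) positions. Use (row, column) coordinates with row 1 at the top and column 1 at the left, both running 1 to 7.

(1,5) (2,3) (3,1) (4,6) (5,4) (6,2) (7,7)

Row 1: Safe: 1, 2, 3, 4, 5, 6, 7. Place at column 5.
Row 2: attacked by (1,5)→{4,5,6}. Safe: 1, 2, 3, 7. Place at column 3.
Row 3: attacked by (1,5)→{3,5,7}; (2,3)→{2,3,4}. Safe: 1, 6. Place at column 1.
Row 4: attacked by (1,5)→{2,5}; (2,3)→{1,3,5}; (3,1)→{1,2}. Safe: 4, 6, 7. Place at column 6.
Row 5: attacked by (1,5)→{1,5}; (2,3)→{3,6}; (3,1)→{1,3}; (4,6)→{5,6,7}. Safe: 2, 4. Place at column 4.
Row 6: attacked by (1,5)→{5}; (2,3)→{3,7}; (3,1)→{1,4}; (4,6)→{4,6}; (5,4)→{3,4,5}. Safe: 2. Place at column 2.
Row 7: attacked by (1,5)→{5}; (2,3)→{3}; (3,1)→{1,5}; (4,6)→{3,6}; (5,4)→{2,4,6}; (6,2)→{1,2,3}. Safe: 7. Place at column 7.
Columns [5, 3, 1, 6, 4, 2, 7], r−c [-4, -1, 2, -2, 1, 4, 0], r+c [6, 5, 4, 10, 9, 8, 14] are all distinct, so no two queens attack.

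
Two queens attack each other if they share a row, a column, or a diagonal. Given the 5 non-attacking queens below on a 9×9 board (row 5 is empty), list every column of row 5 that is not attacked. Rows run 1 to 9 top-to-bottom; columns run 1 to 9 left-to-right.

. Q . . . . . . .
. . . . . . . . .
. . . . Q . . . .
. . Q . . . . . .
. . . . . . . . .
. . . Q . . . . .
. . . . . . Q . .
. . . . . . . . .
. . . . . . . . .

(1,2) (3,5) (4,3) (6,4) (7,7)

(1,2) attacks row 5 at column 2 and diagonals 6.
(3,5) attacks row 5 at column 5 and diagonals 3, 7.
(4,3) attacks row 5 at column 3 and diagonals 2, 4.
(6,4) attacks row 5 at column 4 and diagonals 3, 5.
(7,7) attacks row 5 at column 7 and diagonals 5, 9.
Attacked columns: {2, 3, 4, 5, 6, 7, 9}. Safe: {1, 8}.

columns 1, 8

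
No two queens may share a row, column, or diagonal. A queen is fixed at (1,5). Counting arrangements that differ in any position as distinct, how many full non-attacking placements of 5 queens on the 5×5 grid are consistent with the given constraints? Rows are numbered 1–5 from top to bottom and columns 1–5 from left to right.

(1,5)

Branch on row 2: col 1 → 0; col 2 → 1; col 3 → 1.
Sum: 0 + 1 + 1 = 2.

2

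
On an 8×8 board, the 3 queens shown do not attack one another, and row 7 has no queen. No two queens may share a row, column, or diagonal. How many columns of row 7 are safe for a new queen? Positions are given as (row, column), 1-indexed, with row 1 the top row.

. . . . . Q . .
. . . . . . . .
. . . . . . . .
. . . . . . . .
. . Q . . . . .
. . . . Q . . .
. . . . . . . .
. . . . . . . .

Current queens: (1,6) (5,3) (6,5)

3

(1,6) attacks row 7 at column 6.
(5,3) attacks row 7 at column 3 and diagonals 1, 5.
(6,5) attacks row 7 at column 5 and diagonals 4, 6.
Attacked columns: {1, 3, 4, 5, 6}. Safe: {2, 7, 8}.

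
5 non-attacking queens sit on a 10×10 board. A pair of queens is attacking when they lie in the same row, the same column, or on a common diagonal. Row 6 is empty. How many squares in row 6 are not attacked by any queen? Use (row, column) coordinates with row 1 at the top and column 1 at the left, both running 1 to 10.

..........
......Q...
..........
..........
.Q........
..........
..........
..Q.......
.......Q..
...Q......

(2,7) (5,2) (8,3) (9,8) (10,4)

(2,7) attacks row 6 at column 7 and diagonals 3.
(5,2) attacks row 6 at column 2 and diagonals 1, 3.
(8,3) attacks row 6 at column 3 and diagonals 1, 5.
(9,8) attacks row 6 at column 8 and diagonals 5.
(10,4) attacks row 6 at column 4 and diagonals 8.
Attacked columns: {1, 2, 3, 4, 5, 7, 8}. Safe: {6, 9, 10}.

3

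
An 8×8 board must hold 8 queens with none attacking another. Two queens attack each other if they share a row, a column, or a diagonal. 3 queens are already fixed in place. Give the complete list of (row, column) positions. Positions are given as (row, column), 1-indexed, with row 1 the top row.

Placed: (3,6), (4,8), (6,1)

(1,2) (2,4) (3,6) (4,8) (5,3) (6,1) (7,7) (8,5)

Row 1: attacked by (3,6)→{4,6,8}; (4,8)→{5,8}; (6,1)→{1,6}. Safe: 2, 3, 7. Place at column 2.
Row 2: attacked by (1,2)→{1,2,3}; (3,6)→{5,6,7}; (4,8)→{6,8}; (6,1)→{1,5}. Safe: 4. Place at column 4.
Row 5: attacked by (1,2)→{2,6}; (2,4)→{1,4,7}; (3,6)→{4,6,8}; (4,8)→{7,8}; (6,1)→{1,2}. Safe: 3, 5. Place at column 3.
Row 7: attacked by (1,2)→{2,8}; (2,4)→{4}; (3,6)→{2,6}; (4,8)→{5,8}; (5,3)→{1,3,5}; (6,1)→{1,2}. Safe: 7. Place at column 7.
Row 8: attacked by (1,2)→{2}; (2,4)→{4}; (3,6)→{1,6}; (4,8)→{4,8}; (5,3)→{3,6}; (6,1)→{1,3}; (7,7)→{6,7,8}. Safe: 5. Place at column 5.
Columns [2, 4, 6, 8, 3, 1, 7, 5], r−c [-1, -2, -3, -4, 2, 5, 0, 3], r+c [3, 6, 9, 12, 8, 7, 14, 13] are all distinct, so no two queens attack.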